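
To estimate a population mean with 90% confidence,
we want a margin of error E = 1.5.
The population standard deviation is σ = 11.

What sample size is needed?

Answer: n = 146

Derivation:
z_0.05 = 1.645
n = (z×σ/E)² = (1.645×11/1.5)²
n = 145.5240
Round up: n = 146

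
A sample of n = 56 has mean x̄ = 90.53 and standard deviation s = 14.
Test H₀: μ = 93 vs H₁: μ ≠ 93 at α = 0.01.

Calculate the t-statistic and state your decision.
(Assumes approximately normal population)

Answer: t = -1.3203, fail to reject H₀

Derivation:
df = n - 1 = 55
SE = s/√n = 14/√56 = 1.8708
t = (x̄ - μ₀)/SE = (90.53 - 93)/1.8708 = -1.3203
Critical value: t_{0.005,55} = ±2.668
p-value ≈ 0.1922
Decision: fail to reject H₀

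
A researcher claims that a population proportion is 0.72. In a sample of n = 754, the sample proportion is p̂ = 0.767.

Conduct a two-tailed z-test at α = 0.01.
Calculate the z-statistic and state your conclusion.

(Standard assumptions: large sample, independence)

H₀: p = 0.72, H₁: p ≠ 0.72
Standard error: SE = √(p₀(1-p₀)/n) = √(0.72×0.28/754) = 0.016352
z-statistic: z = (p̂ - p₀)/SE = (0.767 - 0.72)/0.016352 = 2.8743
Critical value: z_0.005 = ±2.576
p-value = 0.0040
Decision: reject H₀ at α = 0.01

Answer: z = 2.8743, reject H₀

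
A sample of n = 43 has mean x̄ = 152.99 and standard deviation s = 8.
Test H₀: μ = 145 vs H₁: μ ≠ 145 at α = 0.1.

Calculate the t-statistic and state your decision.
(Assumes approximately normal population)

df = n - 1 = 42
SE = s/√n = 8/√43 = 1.2200
t = (x̄ - μ₀)/SE = (152.99 - 145)/1.2200 = 6.5492
Critical value: t_{0.05,42} = ±1.682
p-value < 0.0001
Decision: reject H₀

Answer: t = 6.5492, reject H₀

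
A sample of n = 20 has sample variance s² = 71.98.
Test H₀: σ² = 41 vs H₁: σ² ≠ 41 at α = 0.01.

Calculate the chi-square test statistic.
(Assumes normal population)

Answer: χ² = 33.3566, fail to reject H₀

Derivation:
df = n - 1 = 19
χ² = (n-1)s²/σ₀² = 19×71.98/41 = 33.3566
Critical values: χ²_{0.995,19} = 6.844, χ²_{0.005,19} = 38.582
Rejection region: χ² < 6.844 or χ² > 38.582
Decision: fail to reject H₀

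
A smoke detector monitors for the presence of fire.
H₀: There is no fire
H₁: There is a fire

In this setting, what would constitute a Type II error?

Type I error (α): Rejecting H₀ when H₀ is true
Type II error (β): Failing to reject H₀ when H₁ is true

Answer: The alarm fails to sound when there actually is a fire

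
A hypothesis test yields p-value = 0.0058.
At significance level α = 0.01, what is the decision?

Compare p-value to α:
0.0058 < 0.01
Decision: reject H₀

Answer: reject H₀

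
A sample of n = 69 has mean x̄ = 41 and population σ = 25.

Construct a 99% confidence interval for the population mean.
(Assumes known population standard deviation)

Confidence level: 99%, α = 0.01
z_0.005 = 2.576
SE = σ/√n = 25/√69 = 3.0096
Margin of error = 2.576 × 3.0096 = 7.7527
CI: x̄ ± margin = 41 ± 7.7527
CI: (33.2473, 48.7527)

Answer: (33.2473, 48.7527)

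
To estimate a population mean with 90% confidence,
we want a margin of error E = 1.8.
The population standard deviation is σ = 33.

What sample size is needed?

z_0.05 = 1.645
n = (z×σ/E)² = (1.645×33/1.8)²
n = 909.5251
Round up: n = 910

Answer: n = 910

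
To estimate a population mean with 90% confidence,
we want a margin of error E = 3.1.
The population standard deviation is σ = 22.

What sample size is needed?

z_0.05 = 1.645
n = (z×σ/E)² = (1.645×22/3.1)²
n = 136.2868
Round up: n = 137

Answer: n = 137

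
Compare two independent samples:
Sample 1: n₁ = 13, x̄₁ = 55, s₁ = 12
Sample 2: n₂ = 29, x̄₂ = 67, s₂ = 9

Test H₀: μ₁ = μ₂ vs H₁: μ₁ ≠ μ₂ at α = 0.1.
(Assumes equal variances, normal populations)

Answer: t = -3.5970, reject H₀

Derivation:
Pooled variance: s²_p = [12×12² + 28×9²]/(40) = 99.9000
s_p = 9.9950
SE = s_p×√(1/n₁ + 1/n₂) = 9.9950×√(1/13 + 1/29) = 3.3361
t = (x̄₁ - x̄₂)/SE = (55 - 67)/3.3361 = -3.5970
df = 40, t-critical = ±1.684
Decision: reject H₀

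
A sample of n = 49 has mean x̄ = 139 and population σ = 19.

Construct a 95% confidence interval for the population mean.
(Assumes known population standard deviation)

Confidence level: 95%, α = 0.05
z_0.025 = 1.960
SE = σ/√n = 19/√49 = 2.7143
Margin of error = 1.960 × 2.7143 = 5.3200
CI: x̄ ± margin = 139 ± 5.3200
CI: (133.6800, 144.3200)

Answer: (133.6800, 144.3200)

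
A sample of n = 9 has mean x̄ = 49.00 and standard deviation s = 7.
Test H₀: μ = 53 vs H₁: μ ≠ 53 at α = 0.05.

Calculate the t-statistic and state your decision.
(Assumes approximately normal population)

df = n - 1 = 8
SE = s/√n = 7/√9 = 2.3333
t = (x̄ - μ₀)/SE = (49.00 - 53)/2.3333 = -1.7143
Critical value: t_{0.025,8} = ±2.306
p-value ≈ 0.1248
Decision: fail to reject H₀

Answer: t = -1.7143, fail to reject H₀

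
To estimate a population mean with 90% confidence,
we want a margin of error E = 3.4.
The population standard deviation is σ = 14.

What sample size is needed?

Answer: n = 46

Derivation:
z_0.05 = 1.645
n = (z×σ/E)² = (1.645×14/3.4)²
n = 45.8807
Round up: n = 46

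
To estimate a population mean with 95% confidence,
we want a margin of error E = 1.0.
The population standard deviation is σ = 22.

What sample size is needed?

Answer: n = 1860

Derivation:
z_0.025 = 1.960
n = (z×σ/E)² = (1.960×22/1.0)²
n = 1859.3344
Round up: n = 1860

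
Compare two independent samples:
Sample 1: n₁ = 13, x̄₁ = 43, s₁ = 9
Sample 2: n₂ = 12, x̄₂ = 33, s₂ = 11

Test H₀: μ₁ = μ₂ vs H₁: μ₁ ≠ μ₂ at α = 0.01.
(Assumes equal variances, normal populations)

Pooled variance: s²_p = [12×9² + 11×11²]/(23) = 100.1304
s_p = 10.0065
SE = s_p×√(1/n₁ + 1/n₂) = 10.0065×√(1/13 + 1/12) = 4.0058
t = (x̄₁ - x̄₂)/SE = (43 - 33)/4.0058 = 2.4964
df = 23, t-critical = ±2.807
Decision: fail to reject H₀

Answer: t = 2.4964, fail to reject H₀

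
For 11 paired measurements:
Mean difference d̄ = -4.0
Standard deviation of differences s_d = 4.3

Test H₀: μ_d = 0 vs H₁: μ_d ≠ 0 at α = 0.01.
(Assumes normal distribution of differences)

Answer: t = -3.0852, fail to reject H₀

Derivation:
df = n - 1 = 10
SE = s_d/√n = 4.3/√11 = 1.2965
t = d̄/SE = -4.0/1.2965 = -3.0852
Critical value: t_{0.005,10} = ±3.169
p-value ≈ 0.0115
Decision: fail to reject H₀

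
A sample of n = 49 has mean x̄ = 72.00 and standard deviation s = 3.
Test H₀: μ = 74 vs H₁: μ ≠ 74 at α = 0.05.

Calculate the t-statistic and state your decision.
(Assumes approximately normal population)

Answer: t = -4.6664, reject H₀

Derivation:
df = n - 1 = 48
SE = s/√n = 3/√49 = 0.4286
t = (x̄ - μ₀)/SE = (72.00 - 74)/0.4286 = -4.6664
Critical value: t_{0.025,48} = ±2.011
p-value < 0.0001
Decision: reject H₀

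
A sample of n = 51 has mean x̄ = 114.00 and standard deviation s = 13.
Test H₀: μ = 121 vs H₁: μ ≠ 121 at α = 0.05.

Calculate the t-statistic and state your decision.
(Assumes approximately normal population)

df = n - 1 = 50
SE = s/√n = 13/√51 = 1.8204
t = (x̄ - μ₀)/SE = (114.00 - 121)/1.8204 = -3.8453
Critical value: t_{0.025,50} = ±2.009
p-value ≈ 0.0003
Decision: reject H₀

Answer: t = -3.8453, reject H₀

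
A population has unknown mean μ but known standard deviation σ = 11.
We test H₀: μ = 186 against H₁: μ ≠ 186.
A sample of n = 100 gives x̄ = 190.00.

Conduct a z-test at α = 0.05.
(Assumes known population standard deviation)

Standard error: SE = σ/√n = 11/√100 = 1.1000
z-statistic: z = (x̄ - μ₀)/SE = (190.00 - 186)/1.1000 = 3.6364
Critical value: ±1.960
p-value = 0.0003
Decision: reject H₀

Answer: z = 3.6364, reject H₀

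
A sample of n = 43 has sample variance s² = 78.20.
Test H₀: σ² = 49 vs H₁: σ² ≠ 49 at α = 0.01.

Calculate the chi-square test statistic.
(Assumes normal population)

Answer: χ² = 67.0286, fail to reject H₀

Derivation:
df = n - 1 = 42
χ² = (n-1)s²/σ₀² = 42×78.20/49 = 67.0286
Critical values: χ²_{0.995,42} = 22.138, χ²_{0.005,42} = 69.336
Rejection region: χ² < 22.138 or χ² > 69.336
Decision: fail to reject H₀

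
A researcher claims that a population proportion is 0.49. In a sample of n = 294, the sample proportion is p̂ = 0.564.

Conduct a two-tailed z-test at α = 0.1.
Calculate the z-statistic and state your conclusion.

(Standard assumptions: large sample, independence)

H₀: p = 0.49, H₁: p ≠ 0.49
Standard error: SE = √(p₀(1-p₀)/n) = √(0.49×0.51/294) = 0.029155
z-statistic: z = (p̂ - p₀)/SE = (0.564 - 0.49)/0.029155 = 2.5382
Critical value: z_0.05 = ±1.645
p-value = 0.0111
Decision: reject H₀ at α = 0.1

Answer: z = 2.5382, reject H₀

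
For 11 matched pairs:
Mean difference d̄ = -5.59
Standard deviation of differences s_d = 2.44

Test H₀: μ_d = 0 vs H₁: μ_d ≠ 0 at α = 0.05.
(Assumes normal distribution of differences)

Answer: t = -7.5982, reject H₀

Derivation:
df = n - 1 = 10
SE = s_d/√n = 2.44/√11 = 0.7357
t = d̄/SE = -5.59/0.7357 = -7.5982
Critical value: t_{0.025,10} = ±2.228
p-value < 0.0001
Decision: reject H₀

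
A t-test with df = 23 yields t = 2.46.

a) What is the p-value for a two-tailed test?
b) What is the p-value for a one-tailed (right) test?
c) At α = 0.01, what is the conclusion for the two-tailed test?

Answer: a) 0.0218, b) 0.0109, c) fail to reject H₀

Derivation:
Using t-distribution with df = 23:
a) Two-tailed: p = 2×P(T > 2.46) = 0.0218
b) One-tailed: p = P(T > 2.46) = 0.0109
c) 0.0218 ≥ 0.01, fail to reject H₀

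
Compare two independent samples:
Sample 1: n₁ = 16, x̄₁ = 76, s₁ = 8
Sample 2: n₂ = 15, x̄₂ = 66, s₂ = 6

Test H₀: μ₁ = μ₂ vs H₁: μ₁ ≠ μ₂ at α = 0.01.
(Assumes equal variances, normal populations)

Answer: t = 3.9160, reject H₀

Derivation:
Pooled variance: s²_p = [15×8² + 14×6²]/(29) = 50.4828
s_p = 7.1051
SE = s_p×√(1/n₁ + 1/n₂) = 7.1051×√(1/16 + 1/15) = 2.5536
t = (x̄₁ - x̄₂)/SE = (76 - 66)/2.5536 = 3.9160
df = 29, t-critical = ±2.756
Decision: reject H₀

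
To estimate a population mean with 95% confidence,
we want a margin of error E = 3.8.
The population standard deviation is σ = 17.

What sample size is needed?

Answer: n = 77

Derivation:
z_0.025 = 1.960
n = (z×σ/E)² = (1.960×17/3.8)²
n = 76.8852
Round up: n = 77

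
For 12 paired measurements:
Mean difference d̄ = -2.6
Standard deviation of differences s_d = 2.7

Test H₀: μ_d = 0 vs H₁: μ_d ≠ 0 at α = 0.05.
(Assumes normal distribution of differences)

Answer: t = -3.3359, reject H₀

Derivation:
df = n - 1 = 11
SE = s_d/√n = 2.7/√12 = 0.7794
t = d̄/SE = -2.6/0.7794 = -3.3359
Critical value: t_{0.025,11} = ±2.201
p-value ≈ 0.0066
Decision: reject H₀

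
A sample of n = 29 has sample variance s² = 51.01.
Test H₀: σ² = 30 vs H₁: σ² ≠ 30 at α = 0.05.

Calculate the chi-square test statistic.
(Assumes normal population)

df = n - 1 = 28
χ² = (n-1)s²/σ₀² = 28×51.01/30 = 47.6093
Critical values: χ²_{0.975,28} = 15.308, χ²_{0.025,28} = 44.461
Rejection region: χ² < 15.308 or χ² > 44.461
Decision: reject H₀

Answer: χ² = 47.6093, reject H₀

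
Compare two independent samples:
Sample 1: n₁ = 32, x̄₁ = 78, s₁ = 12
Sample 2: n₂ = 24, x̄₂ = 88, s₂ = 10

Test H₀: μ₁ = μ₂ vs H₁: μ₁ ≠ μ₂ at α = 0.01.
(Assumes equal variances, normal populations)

Answer: t = -3.3088, reject H₀

Derivation:
Pooled variance: s²_p = [31×12² + 23×10²]/(54) = 125.2593
s_p = 11.1919
SE = s_p×√(1/n₁ + 1/n₂) = 11.1919×√(1/32 + 1/24) = 3.0222
t = (x̄₁ - x̄₂)/SE = (78 - 88)/3.0222 = -3.3088
df = 54, t-critical = ±2.670
Decision: reject H₀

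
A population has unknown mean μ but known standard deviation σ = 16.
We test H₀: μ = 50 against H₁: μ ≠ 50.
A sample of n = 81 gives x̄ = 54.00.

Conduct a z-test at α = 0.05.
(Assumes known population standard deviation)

Answer: z = 2.2500, reject H₀

Derivation:
Standard error: SE = σ/√n = 16/√81 = 1.7778
z-statistic: z = (x̄ - μ₀)/SE = (54.00 - 50)/1.7778 = 2.2500
Critical value: ±1.960
p-value = 0.0244
Decision: reject H₀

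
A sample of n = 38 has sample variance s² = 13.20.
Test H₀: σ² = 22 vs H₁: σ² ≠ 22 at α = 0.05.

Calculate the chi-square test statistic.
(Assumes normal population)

df = n - 1 = 37
χ² = (n-1)s²/σ₀² = 37×13.20/22 = 22.2000
Critical values: χ²_{0.975,37} = 22.106, χ²_{0.025,37} = 55.668
Rejection region: χ² < 22.106 or χ² > 55.668
Decision: fail to reject H₀

Answer: χ² = 22.2000, fail to reject H₀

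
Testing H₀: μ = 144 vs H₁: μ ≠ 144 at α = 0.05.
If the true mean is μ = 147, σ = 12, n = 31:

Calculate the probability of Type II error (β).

Answer: β ≈ 0.7146

Derivation:
SE = σ/√n = 12/√31 = 2.1553
Critical values: μ₀ ± z_0.025×SE = 144 ± 1.960×2.1553
Acceptance region: (139.7756, 148.2244)
Under H₁ (μ = 147): z_high = (148.2244 - 147)/2.1553 = 0.5681, z_low = (139.7756 - 147)/2.1553 = -3.3519
β = P(not reject | H₁) = Φ(0.5681) - Φ(-3.3519) ≈ 0.7146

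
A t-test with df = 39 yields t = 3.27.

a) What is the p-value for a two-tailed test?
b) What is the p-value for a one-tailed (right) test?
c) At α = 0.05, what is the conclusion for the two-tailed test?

Answer: a) 0.0023, b) 0.0011, c) reject H₀

Derivation:
Using t-distribution with df = 39:
a) Two-tailed: p = 2×P(T > 3.27) = 0.0023
b) One-tailed: p = P(T > 3.27) = 0.0011
c) 0.0023 < 0.05, reject H₀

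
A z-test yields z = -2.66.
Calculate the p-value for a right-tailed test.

Answer: p-value ≈ 0.9961

Derivation:
For z = -2.66:
p = P(Z > -2.66) = 1 - Φ(-2.66) = 0.9961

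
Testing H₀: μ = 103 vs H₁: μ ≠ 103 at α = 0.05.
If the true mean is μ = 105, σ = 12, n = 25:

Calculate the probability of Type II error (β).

SE = σ/√n = 12/√25 = 2.4000
Critical values: μ₀ ± z_0.025×SE = 103 ± 1.960×2.4000
Acceptance region: (98.2960, 107.7040)
Under H₁ (μ = 105): z_high = (107.7040 - 105)/2.4000 = 1.1267, z_low = (98.2960 - 105)/2.4000 = -2.7933
β = P(not reject | H₁) = Φ(1.1267) - Φ(-2.7933) ≈ 0.8675

Answer: β ≈ 0.8675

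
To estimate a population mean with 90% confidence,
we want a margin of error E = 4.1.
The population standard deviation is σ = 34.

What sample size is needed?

Answer: n = 187

Derivation:
z_0.05 = 1.645
n = (z×σ/E)² = (1.645×34/4.1)²
n = 186.0895
Round up: n = 187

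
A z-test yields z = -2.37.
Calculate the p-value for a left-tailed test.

Answer: p-value ≈ 0.0089

Derivation:
For z = -2.37:
p = P(Z < -2.37) = Φ(-2.37) = 0.0089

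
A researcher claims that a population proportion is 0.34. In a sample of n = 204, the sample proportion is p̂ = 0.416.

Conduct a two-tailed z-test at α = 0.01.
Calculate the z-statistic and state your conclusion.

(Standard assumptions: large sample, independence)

Answer: z = 2.2915, fail to reject H₀

Derivation:
H₀: p = 0.34, H₁: p ≠ 0.34
Standard error: SE = √(p₀(1-p₀)/n) = √(0.34×0.66/204) = 0.033166
z-statistic: z = (p̂ - p₀)/SE = (0.416 - 0.34)/0.033166 = 2.2915
Critical value: z_0.005 = ±2.576
p-value = 0.0219
Decision: fail to reject H₀ at α = 0.01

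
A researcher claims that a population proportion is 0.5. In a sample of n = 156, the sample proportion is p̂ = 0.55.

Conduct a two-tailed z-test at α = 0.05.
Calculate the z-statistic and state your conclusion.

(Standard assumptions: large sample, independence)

H₀: p = 0.5, H₁: p ≠ 0.5
Standard error: SE = √(p₀(1-p₀)/n) = √(0.5×0.5/156) = 0.040032
z-statistic: z = (p̂ - p₀)/SE = (0.55 - 0.5)/0.040032 = 1.2490
Critical value: z_0.025 = ±1.960
p-value = 0.2117
Decision: fail to reject H₀ at α = 0.05

Answer: z = 1.2490, fail to reject H₀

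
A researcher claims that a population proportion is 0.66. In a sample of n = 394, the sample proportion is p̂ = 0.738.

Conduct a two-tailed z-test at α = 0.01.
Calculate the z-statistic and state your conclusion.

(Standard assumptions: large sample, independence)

Answer: z = 3.2684, reject H₀

Derivation:
H₀: p = 0.66, H₁: p ≠ 0.66
Standard error: SE = √(p₀(1-p₀)/n) = √(0.66×0.34/394) = 0.023865
z-statistic: z = (p̂ - p₀)/SE = (0.738 - 0.66)/0.023865 = 3.2684
Critical value: z_0.005 = ±2.576
p-value = 0.0011
Decision: reject H₀ at α = 0.01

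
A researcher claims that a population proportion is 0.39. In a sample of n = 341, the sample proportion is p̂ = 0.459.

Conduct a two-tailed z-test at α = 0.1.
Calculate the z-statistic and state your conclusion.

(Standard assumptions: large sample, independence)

Answer: z = 2.6123, reject H₀

Derivation:
H₀: p = 0.39, H₁: p ≠ 0.39
Standard error: SE = √(p₀(1-p₀)/n) = √(0.39×0.61/341) = 0.026413
z-statistic: z = (p̂ - p₀)/SE = (0.459 - 0.39)/0.026413 = 2.6123
Critical value: z_0.05 = ±1.645
p-value = 0.0090
Decision: reject H₀ at α = 0.1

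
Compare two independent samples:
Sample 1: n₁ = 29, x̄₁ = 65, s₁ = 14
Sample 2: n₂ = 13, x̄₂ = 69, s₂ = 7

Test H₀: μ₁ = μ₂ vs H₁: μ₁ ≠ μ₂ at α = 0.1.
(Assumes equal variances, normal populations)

Pooled variance: s²_p = [28×14² + 12×7²]/(40) = 151.9000
s_p = 12.3248
SE = s_p×√(1/n₁ + 1/n₂) = 12.3248×√(1/29 + 1/13) = 4.1137
t = (x̄₁ - x̄₂)/SE = (65 - 69)/4.1137 = -0.9724
df = 40, t-critical = ±1.684
Decision: fail to reject H₀

Answer: t = -0.9724, fail to reject H₀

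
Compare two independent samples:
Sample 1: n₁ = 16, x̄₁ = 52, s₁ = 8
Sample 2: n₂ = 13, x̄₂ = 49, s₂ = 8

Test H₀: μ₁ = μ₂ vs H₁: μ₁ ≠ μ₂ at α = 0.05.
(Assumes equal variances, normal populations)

Answer: t = 1.0043, fail to reject H₀

Derivation:
Pooled variance: s²_p = [15×8² + 12×8²]/(27) = 64.0000
s_p = 8.0000
SE = s_p×√(1/n₁ + 1/n₂) = 8.0000×√(1/16 + 1/13) = 2.9872
t = (x̄₁ - x̄₂)/SE = (52 - 49)/2.9872 = 1.0043
df = 27, t-critical = ±2.052
Decision: fail to reject H₀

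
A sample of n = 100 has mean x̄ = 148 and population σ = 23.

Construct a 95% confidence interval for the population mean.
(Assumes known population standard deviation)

Confidence level: 95%, α = 0.05
z_0.025 = 1.960
SE = σ/√n = 23/√100 = 2.3000
Margin of error = 1.960 × 2.3000 = 4.5080
CI: x̄ ± margin = 148 ± 4.5080
CI: (143.4920, 152.5080)

Answer: (143.4920, 152.5080)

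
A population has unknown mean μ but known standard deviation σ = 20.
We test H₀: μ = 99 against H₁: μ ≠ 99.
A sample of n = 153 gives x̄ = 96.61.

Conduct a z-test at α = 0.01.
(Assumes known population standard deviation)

Answer: z = -1.4781, fail to reject H₀

Derivation:
Standard error: SE = σ/√n = 20/√153 = 1.6169
z-statistic: z = (x̄ - μ₀)/SE = (96.61 - 99)/1.6169 = -1.4781
Critical value: ±2.576
p-value = 0.1394
Decision: fail to reject H₀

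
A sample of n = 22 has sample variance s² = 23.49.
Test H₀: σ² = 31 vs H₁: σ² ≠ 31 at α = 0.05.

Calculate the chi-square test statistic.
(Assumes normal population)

Answer: χ² = 15.9126, fail to reject H₀

Derivation:
df = n - 1 = 21
χ² = (n-1)s²/σ₀² = 21×23.49/31 = 15.9126
Critical values: χ²_{0.975,21} = 10.283, χ²_{0.025,21} = 35.479
Rejection region: χ² < 10.283 or χ² > 35.479
Decision: fail to reject H₀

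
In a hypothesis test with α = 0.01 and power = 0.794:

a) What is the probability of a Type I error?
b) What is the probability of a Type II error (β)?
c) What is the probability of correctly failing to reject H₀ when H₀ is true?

a) Type I error probability = α = 0.01
b) Power = P(reject H₀ | H₁ true) = 1 - β = 0.794, so Type II error probability = β = 1 - Power = 0.206
c) P(fail to reject H₀ | H₀ true) = 1 - α = 0.99

Answer: a) 0.01, b) 0.206, c) 0.99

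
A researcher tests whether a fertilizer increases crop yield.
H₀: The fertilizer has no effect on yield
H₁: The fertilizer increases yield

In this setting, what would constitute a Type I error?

Type I error (α): Rejecting H₀ when H₀ is true
Type II error (β): Failing to reject H₀ when H₁ is true

Answer: Concluding the fertilizer works when it doesn't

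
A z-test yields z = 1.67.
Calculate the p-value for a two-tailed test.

Answer: p-value ≈ 0.0949

Derivation:
For z = 1.67:
p = 2×P(Z > |1.67|) = 2×(1 - Φ(1.67)) = 0.0949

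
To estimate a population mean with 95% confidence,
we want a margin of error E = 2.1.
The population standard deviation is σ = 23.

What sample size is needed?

Answer: n = 461

Derivation:
z_0.025 = 1.960
n = (z×σ/E)² = (1.960×23/2.1)²
n = 460.8178
Round up: n = 461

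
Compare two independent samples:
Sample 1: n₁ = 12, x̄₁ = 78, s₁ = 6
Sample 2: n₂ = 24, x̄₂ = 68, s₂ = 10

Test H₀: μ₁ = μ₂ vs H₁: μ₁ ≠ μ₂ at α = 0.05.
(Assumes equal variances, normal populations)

Pooled variance: s²_p = [11×6² + 23×10²]/(34) = 79.2941
s_p = 8.9047
SE = s_p×√(1/n₁ + 1/n₂) = 8.9047×√(1/12 + 1/24) = 3.1483
t = (x̄₁ - x̄₂)/SE = (78 - 68)/3.1483 = 3.1763
df = 34, t-critical = ±2.032
Decision: reject H₀

Answer: t = 3.1763, reject H₀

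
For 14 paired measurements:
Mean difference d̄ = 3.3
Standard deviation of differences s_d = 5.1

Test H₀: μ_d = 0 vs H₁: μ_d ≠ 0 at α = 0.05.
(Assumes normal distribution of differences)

Answer: t = 2.4211, reject H₀

Derivation:
df = n - 1 = 13
SE = s_d/√n = 5.1/√14 = 1.3630
t = d̄/SE = 3.3/1.3630 = 2.4211
Critical value: t_{0.025,13} = ±2.160
p-value ≈ 0.0308
Decision: reject H₀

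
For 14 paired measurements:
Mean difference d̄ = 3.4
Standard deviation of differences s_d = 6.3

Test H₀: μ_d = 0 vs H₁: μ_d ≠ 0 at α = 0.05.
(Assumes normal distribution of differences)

Answer: t = 2.0194, fail to reject H₀

Derivation:
df = n - 1 = 13
SE = s_d/√n = 6.3/√14 = 1.6837
t = d̄/SE = 3.4/1.6837 = 2.0194
Critical value: t_{0.025,13} = ±2.160
p-value ≈ 0.0646
Decision: fail to reject H₀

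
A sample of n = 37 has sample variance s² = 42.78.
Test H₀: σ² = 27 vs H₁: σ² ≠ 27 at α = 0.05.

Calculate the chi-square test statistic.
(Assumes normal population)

df = n - 1 = 36
χ² = (n-1)s²/σ₀² = 36×42.78/27 = 57.0400
Critical values: χ²_{0.975,36} = 21.336, χ²_{0.025,36} = 54.437
Rejection region: χ² < 21.336 or χ² > 54.437
Decision: reject H₀

Answer: χ² = 57.0400, reject H₀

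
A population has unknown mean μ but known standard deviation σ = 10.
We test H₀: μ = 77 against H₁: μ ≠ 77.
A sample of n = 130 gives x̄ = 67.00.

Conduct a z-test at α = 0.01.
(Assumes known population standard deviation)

Standard error: SE = σ/√n = 10/√130 = 0.8771
z-statistic: z = (x̄ - μ₀)/SE = (67.00 - 77)/0.8771 = -11.4012
Critical value: ±2.576
p-value < 0.0001
Decision: reject H₀

Answer: z = -11.4012, reject H₀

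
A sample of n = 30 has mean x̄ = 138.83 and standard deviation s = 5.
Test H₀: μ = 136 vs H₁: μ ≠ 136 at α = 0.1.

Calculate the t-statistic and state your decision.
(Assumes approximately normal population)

Answer: t = 3.1000, reject H₀

Derivation:
df = n - 1 = 29
SE = s/√n = 5/√30 = 0.9129
t = (x̄ - μ₀)/SE = (138.83 - 136)/0.9129 = 3.1000
Critical value: t_{0.05,29} = ±1.699
p-value ≈ 0.0043
Decision: reject H₀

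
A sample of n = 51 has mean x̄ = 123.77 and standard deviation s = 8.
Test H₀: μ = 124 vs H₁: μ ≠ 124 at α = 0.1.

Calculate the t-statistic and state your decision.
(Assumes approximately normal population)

df = n - 1 = 50
SE = s/√n = 8/√51 = 1.1202
t = (x̄ - μ₀)/SE = (123.77 - 124)/1.1202 = -0.2053
Critical value: t_{0.05,50} = ±1.676
p-value ≈ 0.8382
Decision: fail to reject H₀

Answer: t = -0.2053, fail to reject H₀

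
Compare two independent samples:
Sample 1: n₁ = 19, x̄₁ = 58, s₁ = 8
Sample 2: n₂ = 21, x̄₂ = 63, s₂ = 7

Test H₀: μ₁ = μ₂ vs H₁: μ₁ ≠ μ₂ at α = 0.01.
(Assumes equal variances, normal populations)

Pooled variance: s²_p = [18×8² + 20×7²]/(38) = 56.1053
s_p = 7.4903
SE = s_p×√(1/n₁ + 1/n₂) = 7.4903×√(1/19 + 1/21) = 2.3716
t = (x̄₁ - x̄₂)/SE = (58 - 63)/2.3716 = -2.1083
df = 38, t-critical = ±2.712
Decision: fail to reject H₀

Answer: t = -2.1083, fail to reject H₀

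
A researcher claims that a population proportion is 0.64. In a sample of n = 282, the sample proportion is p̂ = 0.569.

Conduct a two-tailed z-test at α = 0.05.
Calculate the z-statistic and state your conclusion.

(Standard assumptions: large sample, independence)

H₀: p = 0.64, H₁: p ≠ 0.64
Standard error: SE = √(p₀(1-p₀)/n) = √(0.64×0.36/282) = 0.028584
z-statistic: z = (p̂ - p₀)/SE = (0.569 - 0.64)/0.028584 = -2.4839
Critical value: z_0.025 = ±1.960
p-value = 0.0130
Decision: reject H₀ at α = 0.05

Answer: z = -2.4839, reject H₀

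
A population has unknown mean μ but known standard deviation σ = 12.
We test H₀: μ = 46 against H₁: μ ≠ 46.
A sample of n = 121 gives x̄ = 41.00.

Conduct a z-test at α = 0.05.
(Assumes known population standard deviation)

Answer: z = -4.5834, reject H₀

Derivation:
Standard error: SE = σ/√n = 12/√121 = 1.0909
z-statistic: z = (x̄ - μ₀)/SE = (41.00 - 46)/1.0909 = -4.5834
Critical value: ±1.960
p-value < 0.0001
Decision: reject H₀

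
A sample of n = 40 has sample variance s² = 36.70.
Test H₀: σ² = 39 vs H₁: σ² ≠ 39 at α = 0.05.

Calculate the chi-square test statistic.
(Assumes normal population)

df = n - 1 = 39
χ² = (n-1)s²/σ₀² = 39×36.70/39 = 36.7000
Critical values: χ²_{0.975,39} = 23.654, χ²_{0.025,39} = 58.120
Rejection region: χ² < 23.654 or χ² > 58.120
Decision: fail to reject H₀

Answer: χ² = 36.7000, fail to reject H₀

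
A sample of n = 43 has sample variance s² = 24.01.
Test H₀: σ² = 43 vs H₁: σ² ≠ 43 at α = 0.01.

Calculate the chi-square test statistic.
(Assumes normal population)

df = n - 1 = 42
χ² = (n-1)s²/σ₀² = 42×24.01/43 = 23.4516
Critical values: χ²_{0.995,42} = 22.138, χ²_{0.005,42} = 69.336
Rejection region: χ² < 22.138 or χ² > 69.336
Decision: fail to reject H₀

Answer: χ² = 23.4516, fail to reject H₀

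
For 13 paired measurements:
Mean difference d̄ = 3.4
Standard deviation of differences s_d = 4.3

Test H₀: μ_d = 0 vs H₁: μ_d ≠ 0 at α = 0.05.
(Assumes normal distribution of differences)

Answer: t = 2.8509, reject H₀

Derivation:
df = n - 1 = 12
SE = s_d/√n = 4.3/√13 = 1.1926
t = d̄/SE = 3.4/1.1926 = 2.8509
Critical value: t_{0.025,12} = ±2.179
p-value ≈ 0.0146
Decision: reject H₀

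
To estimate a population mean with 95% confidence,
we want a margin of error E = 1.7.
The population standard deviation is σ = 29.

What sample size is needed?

Answer: n = 1118

Derivation:
z_0.025 = 1.960
n = (z×σ/E)² = (1.960×29/1.7)²
n = 1117.9189
Round up: n = 1118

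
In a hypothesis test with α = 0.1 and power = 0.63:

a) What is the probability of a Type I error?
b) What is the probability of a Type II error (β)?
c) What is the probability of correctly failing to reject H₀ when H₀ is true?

Answer: a) 0.1, b) 0.37, c) 0.9

Derivation:
a) Type I error probability = α = 0.1
b) Power = P(reject H₀ | H₁ true) = 1 - β = 0.63, so Type II error probability = β = 1 - Power = 0.37
c) P(fail to reject H₀ | H₀ true) = 1 - α = 0.9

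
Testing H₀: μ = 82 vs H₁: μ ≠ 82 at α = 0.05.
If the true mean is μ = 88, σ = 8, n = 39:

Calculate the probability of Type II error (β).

SE = σ/√n = 8/√39 = 1.2810
Critical values: μ₀ ± z_0.025×SE = 82 ± 1.960×1.2810
Acceptance region: (79.4892, 84.5108)
Under H₁ (μ = 88): z_high = (84.5108 - 88)/1.2810 = -2.7238, z_low = (79.4892 - 88)/1.2810 = -6.6439
β = P(not reject | H₁) = Φ(-2.7238) - Φ(-6.6439) ≈ 0.0032

Answer: β ≈ 0.0032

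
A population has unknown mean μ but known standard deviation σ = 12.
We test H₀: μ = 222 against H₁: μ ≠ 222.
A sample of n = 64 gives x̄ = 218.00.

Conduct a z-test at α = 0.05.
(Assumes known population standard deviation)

Answer: z = -2.6667, reject H₀

Derivation:
Standard error: SE = σ/√n = 12/√64 = 1.5000
z-statistic: z = (x̄ - μ₀)/SE = (218.00 - 222)/1.5000 = -2.6667
Critical value: ±1.960
p-value = 0.0077
Decision: reject H₀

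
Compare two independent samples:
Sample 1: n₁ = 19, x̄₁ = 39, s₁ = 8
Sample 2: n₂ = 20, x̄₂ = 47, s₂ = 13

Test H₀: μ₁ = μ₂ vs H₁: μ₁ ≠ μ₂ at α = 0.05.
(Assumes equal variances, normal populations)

Answer: t = -2.2996, reject H₀

Derivation:
Pooled variance: s²_p = [18×8² + 19×13²]/(37) = 117.9189
s_p = 10.8590
SE = s_p×√(1/n₁ + 1/n₂) = 10.8590×√(1/19 + 1/20) = 3.4788
t = (x̄₁ - x̄₂)/SE = (39 - 47)/3.4788 = -2.2996
df = 37, t-critical = ±2.026
Decision: reject H₀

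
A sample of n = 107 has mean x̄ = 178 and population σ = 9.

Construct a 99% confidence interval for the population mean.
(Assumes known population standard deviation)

Confidence level: 99%, α = 0.01
z_0.005 = 2.576
SE = σ/√n = 9/√107 = 0.8701
Margin of error = 2.576 × 0.8701 = 2.2414
CI: x̄ ± margin = 178 ± 2.2414
CI: (175.7586, 180.2414)

Answer: (175.7586, 180.2414)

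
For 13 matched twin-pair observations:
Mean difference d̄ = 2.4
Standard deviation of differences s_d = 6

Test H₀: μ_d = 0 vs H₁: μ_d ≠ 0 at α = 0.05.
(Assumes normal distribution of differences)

Answer: t = 1.4422, fail to reject H₀

Derivation:
df = n - 1 = 12
SE = s_d/√n = 6/√13 = 1.6641
t = d̄/SE = 2.4/1.6641 = 1.4422
Critical value: t_{0.025,12} = ±2.179
p-value ≈ 0.1748
Decision: fail to reject H₀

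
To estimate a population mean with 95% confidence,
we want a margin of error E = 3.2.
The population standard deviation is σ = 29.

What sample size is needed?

z_0.025 = 1.960
n = (z×σ/E)² = (1.960×29/3.2)²
n = 315.5064
Round up: n = 316

Answer: n = 316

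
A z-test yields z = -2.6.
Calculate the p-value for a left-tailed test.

For z = -2.6:
p = P(Z < -2.6) = Φ(-2.6) = 0.0047

Answer: p-value ≈ 0.0047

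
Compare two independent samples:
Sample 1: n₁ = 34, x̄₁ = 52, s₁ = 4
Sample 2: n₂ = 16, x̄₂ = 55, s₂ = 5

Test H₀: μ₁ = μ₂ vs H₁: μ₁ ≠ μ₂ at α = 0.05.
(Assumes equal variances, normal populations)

Answer: t = -2.2815, reject H₀

Derivation:
Pooled variance: s²_p = [33×4² + 15×5²]/(48) = 18.8125
s_p = 4.3373
SE = s_p×√(1/n₁ + 1/n₂) = 4.3373×√(1/34 + 1/16) = 1.3149
t = (x̄₁ - x̄₂)/SE = (52 - 55)/1.3149 = -2.2815
df = 48, t-critical = ±2.011
Decision: reject H₀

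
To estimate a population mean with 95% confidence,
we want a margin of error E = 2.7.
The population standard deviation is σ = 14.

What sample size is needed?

Answer: n = 104

Derivation:
z_0.025 = 1.960
n = (z×σ/E)² = (1.960×14/2.7)²
n = 103.2858
Round up: n = 104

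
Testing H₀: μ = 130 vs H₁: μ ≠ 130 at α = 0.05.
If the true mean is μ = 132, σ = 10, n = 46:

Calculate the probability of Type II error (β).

Answer: β ≈ 0.7265

Derivation:
SE = σ/√n = 10/√46 = 1.4744
Critical values: μ₀ ± z_0.025×SE = 130 ± 1.960×1.4744
Acceptance region: (127.1102, 132.8898)
Under H₁ (μ = 132): z_high = (132.8898 - 132)/1.4744 = 0.6035, z_low = (127.1102 - 132)/1.4744 = -3.3165
β = P(not reject | H₁) = Φ(0.6035) - Φ(-3.3165) ≈ 0.7265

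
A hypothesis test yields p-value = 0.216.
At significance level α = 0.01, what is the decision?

Answer: fail to reject H₀

Derivation:
Compare p-value to α:
0.216 ≥ 0.01
Decision: fail to reject H₀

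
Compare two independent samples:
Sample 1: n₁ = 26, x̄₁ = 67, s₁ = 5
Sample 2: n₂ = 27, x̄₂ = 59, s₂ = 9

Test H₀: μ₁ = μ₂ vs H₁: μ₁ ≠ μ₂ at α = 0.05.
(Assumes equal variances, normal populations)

Pooled variance: s²_p = [25×5² + 26×9²]/(51) = 53.5490
s_p = 7.3177
SE = s_p×√(1/n₁ + 1/n₂) = 7.3177×√(1/26 + 1/27) = 2.0107
t = (x̄₁ - x̄₂)/SE = (67 - 59)/2.0107 = 3.9787
df = 51, t-critical = ±2.008
Decision: reject H₀

Answer: t = 3.9787, reject H₀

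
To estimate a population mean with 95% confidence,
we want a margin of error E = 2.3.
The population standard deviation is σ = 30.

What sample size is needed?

Answer: n = 654

Derivation:
z_0.025 = 1.960
n = (z×σ/E)² = (1.960×30/2.3)²
n = 653.5803
Round up: n = 654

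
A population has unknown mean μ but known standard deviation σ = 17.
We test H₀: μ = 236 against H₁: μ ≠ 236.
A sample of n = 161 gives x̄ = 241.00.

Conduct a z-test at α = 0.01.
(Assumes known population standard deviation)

Answer: z = 3.7319, reject H₀

Derivation:
Standard error: SE = σ/√n = 17/√161 = 1.3398
z-statistic: z = (x̄ - μ₀)/SE = (241.00 - 236)/1.3398 = 3.7319
Critical value: ±2.576
p-value = 0.0002
Decision: reject H₀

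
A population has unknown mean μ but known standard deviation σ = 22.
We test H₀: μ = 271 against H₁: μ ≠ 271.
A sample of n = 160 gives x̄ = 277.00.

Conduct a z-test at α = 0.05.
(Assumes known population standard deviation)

Standard error: SE = σ/√n = 22/√160 = 1.7393
z-statistic: z = (x̄ - μ₀)/SE = (277.00 - 271)/1.7393 = 3.4497
Critical value: ±1.960
p-value = 0.0006
Decision: reject H₀

Answer: z = 3.4497, reject H₀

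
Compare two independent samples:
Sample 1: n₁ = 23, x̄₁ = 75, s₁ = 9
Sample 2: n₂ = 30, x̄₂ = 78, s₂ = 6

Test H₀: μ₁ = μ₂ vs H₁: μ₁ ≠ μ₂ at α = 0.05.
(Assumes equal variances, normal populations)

Pooled variance: s²_p = [22×9² + 29×6²]/(51) = 55.4118
s_p = 7.4439
SE = s_p×√(1/n₁ + 1/n₂) = 7.4439×√(1/23 + 1/30) = 2.0631
t = (x̄₁ - x̄₂)/SE = (75 - 78)/2.0631 = -1.4541
df = 51, t-critical = ±2.008
Decision: fail to reject H₀

Answer: t = -1.4541, fail to reject H₀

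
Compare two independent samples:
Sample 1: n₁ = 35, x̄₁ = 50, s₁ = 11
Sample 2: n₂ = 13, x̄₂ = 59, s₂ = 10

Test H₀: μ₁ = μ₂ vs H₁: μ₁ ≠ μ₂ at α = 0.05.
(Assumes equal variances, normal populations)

Answer: t = -2.5781, reject H₀

Derivation:
Pooled variance: s²_p = [34×11² + 12×10²]/(46) = 115.5217
s_p = 10.7481
SE = s_p×√(1/n₁ + 1/n₂) = 10.7481×√(1/35 + 1/13) = 3.4910
t = (x̄₁ - x̄₂)/SE = (50 - 59)/3.4910 = -2.5781
df = 46, t-critical = ±2.013
Decision: reject H₀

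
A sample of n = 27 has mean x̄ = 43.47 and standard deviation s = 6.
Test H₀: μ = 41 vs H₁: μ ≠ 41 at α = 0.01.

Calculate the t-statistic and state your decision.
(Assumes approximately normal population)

df = n - 1 = 26
SE = s/√n = 6/√27 = 1.1547
t = (x̄ - μ₀)/SE = (43.47 - 41)/1.1547 = 2.1391
Critical value: t_{0.005,26} = ±2.779
p-value ≈ 0.0420
Decision: fail to reject H₀

Answer: t = 2.1391, fail to reject H₀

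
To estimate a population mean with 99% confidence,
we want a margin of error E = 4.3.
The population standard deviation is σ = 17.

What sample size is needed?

z_0.005 = 2.576
n = (z×σ/E)² = (2.576×17/4.3)²
n = 103.7176
Round up: n = 104

Answer: n = 104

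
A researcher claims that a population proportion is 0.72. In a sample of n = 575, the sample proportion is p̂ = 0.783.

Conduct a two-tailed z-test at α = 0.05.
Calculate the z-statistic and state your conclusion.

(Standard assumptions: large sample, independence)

Answer: z = 3.3645, reject H₀

Derivation:
H₀: p = 0.72, H₁: p ≠ 0.72
Standard error: SE = √(p₀(1-p₀)/n) = √(0.72×0.28/575) = 0.018725
z-statistic: z = (p̂ - p₀)/SE = (0.783 - 0.72)/0.018725 = 3.3645
Critical value: z_0.025 = ±1.960
p-value = 0.0008
Decision: reject H₀ at α = 0.05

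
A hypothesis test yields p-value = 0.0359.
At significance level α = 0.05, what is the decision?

Answer: reject H₀

Derivation:
Compare p-value to α:
0.0359 < 0.05
Decision: reject H₀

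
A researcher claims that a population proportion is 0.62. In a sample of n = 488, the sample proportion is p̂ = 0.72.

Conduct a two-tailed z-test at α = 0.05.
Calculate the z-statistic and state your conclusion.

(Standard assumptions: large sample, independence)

H₀: p = 0.62, H₁: p ≠ 0.62
Standard error: SE = √(p₀(1-p₀)/n) = √(0.62×0.38/488) = 0.021972
z-statistic: z = (p̂ - p₀)/SE = (0.72 - 0.62)/0.021972 = 4.5512
Critical value: z_0.025 = ±1.960
p-value < 0.0001
Decision: reject H₀ at α = 0.05

Answer: z = 4.5512, reject H₀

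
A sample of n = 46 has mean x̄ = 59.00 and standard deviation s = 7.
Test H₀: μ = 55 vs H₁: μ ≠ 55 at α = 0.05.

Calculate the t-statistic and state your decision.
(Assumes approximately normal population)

df = n - 1 = 45
SE = s/√n = 7/√46 = 1.0321
t = (x̄ - μ₀)/SE = (59.00 - 55)/1.0321 = 3.8756
Critical value: t_{0.025,45} = ±2.014
p-value ≈ 0.0003
Decision: reject H₀

Answer: t = 3.8756, reject H₀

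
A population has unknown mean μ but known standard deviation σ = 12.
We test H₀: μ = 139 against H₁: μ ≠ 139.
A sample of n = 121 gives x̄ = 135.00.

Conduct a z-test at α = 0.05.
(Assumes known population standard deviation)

Standard error: SE = σ/√n = 12/√121 = 1.0909
z-statistic: z = (x̄ - μ₀)/SE = (135.00 - 139)/1.0909 = -3.6667
Critical value: ±1.960
p-value = 0.0002
Decision: reject H₀

Answer: z = -3.6667, reject H₀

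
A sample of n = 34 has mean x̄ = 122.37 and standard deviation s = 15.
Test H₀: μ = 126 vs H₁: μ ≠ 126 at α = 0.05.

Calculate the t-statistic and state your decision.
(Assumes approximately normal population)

Answer: t = -1.4111, fail to reject H₀

Derivation:
df = n - 1 = 33
SE = s/√n = 15/√34 = 2.5725
t = (x̄ - μ₀)/SE = (122.37 - 126)/2.5725 = -1.4111
Critical value: t_{0.025,33} = ±2.035
p-value ≈ 0.1676
Decision: fail to reject H₀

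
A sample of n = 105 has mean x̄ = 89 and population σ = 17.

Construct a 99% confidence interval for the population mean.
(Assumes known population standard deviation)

Answer: (84.7264, 93.2736)

Derivation:
Confidence level: 99%, α = 0.01
z_0.005 = 2.576
SE = σ/√n = 17/√105 = 1.6590
Margin of error = 2.576 × 1.6590 = 4.2736
CI: x̄ ± margin = 89 ± 4.2736
CI: (84.7264, 93.2736)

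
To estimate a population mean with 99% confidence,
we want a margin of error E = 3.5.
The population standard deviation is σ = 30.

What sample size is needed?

Answer: n = 488

Derivation:
z_0.005 = 2.576
n = (z×σ/E)² = (2.576×30/3.5)²
n = 487.5264
Round up: n = 488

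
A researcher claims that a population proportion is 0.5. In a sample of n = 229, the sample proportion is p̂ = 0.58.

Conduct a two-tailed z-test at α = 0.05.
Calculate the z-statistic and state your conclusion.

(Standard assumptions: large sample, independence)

H₀: p = 0.5, H₁: p ≠ 0.5
Standard error: SE = √(p₀(1-p₀)/n) = √(0.5×0.5/229) = 0.033041
z-statistic: z = (p̂ - p₀)/SE = (0.58 - 0.5)/0.033041 = 2.4212
Critical value: z_0.025 = ±1.960
p-value = 0.0155
Decision: reject H₀ at α = 0.05

Answer: z = 2.4212, reject H₀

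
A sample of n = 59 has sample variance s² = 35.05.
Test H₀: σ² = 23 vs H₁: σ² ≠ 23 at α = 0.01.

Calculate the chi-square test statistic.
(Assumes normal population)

Answer: χ² = 88.3870, fail to reject H₀

Derivation:
df = n - 1 = 58
χ² = (n-1)s²/σ₀² = 58×35.05/23 = 88.3870
Critical values: χ²_{0.995,58} = 34.008, χ²_{0.005,58} = 89.477
Rejection region: χ² < 34.008 or χ² > 89.477
Decision: fail to reject H₀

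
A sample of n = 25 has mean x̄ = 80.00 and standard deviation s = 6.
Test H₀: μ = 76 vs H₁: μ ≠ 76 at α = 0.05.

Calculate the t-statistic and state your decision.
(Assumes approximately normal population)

df = n - 1 = 24
SE = s/√n = 6/√25 = 1.2000
t = (x̄ - μ₀)/SE = (80.00 - 76)/1.2000 = 3.3333
Critical value: t_{0.025,24} = ±2.064
p-value ≈ 0.0028
Decision: reject H₀

Answer: t = 3.3333, reject H₀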